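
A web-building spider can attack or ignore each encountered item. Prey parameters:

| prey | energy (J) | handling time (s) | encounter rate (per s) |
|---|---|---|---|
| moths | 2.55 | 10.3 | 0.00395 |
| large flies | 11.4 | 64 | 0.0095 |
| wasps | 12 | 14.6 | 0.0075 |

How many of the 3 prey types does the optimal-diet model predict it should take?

3

Rank by E/h (J/s): wasps 0.822, moths 0.248, large flies 0.178. Include each in turn until the next type's E/h falls below the running intake rate.
Rate on top 1: 0.08112. moths: 0.248 > 0.08112 → include.
Rate on top 2: 0.08701. large flies: 0.178 > 0.08701 → include.
Optimal diet: wasps, moths, large flies — 3 of 3 types.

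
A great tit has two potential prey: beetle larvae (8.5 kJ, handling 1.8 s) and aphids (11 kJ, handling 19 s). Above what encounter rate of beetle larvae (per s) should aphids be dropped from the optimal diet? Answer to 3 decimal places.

Drop aphids once their profitability E₂/h₂ falls below the rate achievable on beetle larvae alone: E₂/h₂ = λE₁/(1 + λh₁).
Solve for λ: λE₁h₂ = E₂(1 + λh₁) → λ(E₁h₂ − E₂h₁) = E₂ → λ = E₂/(E₁h₂ − E₂h₁).
λ = 11/(8.5×19 − 11×1.8) = 11/141.7 = 0.07763 per s.

0.078 per s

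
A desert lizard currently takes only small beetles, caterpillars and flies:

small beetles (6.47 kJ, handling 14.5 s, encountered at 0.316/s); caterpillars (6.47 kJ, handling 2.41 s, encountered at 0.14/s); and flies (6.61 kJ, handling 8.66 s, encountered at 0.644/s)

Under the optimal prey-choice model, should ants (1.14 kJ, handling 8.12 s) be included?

No

On small beetles, caterpillars and flies alone, R = ΣλE/(1+Σλh) = 7.207/11.5 = 0.6269 kJ/s.
ants: E/h = 1.14/8.12 = 0.1404 kJ/s.
Since 0.1404 < R, time spent handling ants is better spent searching.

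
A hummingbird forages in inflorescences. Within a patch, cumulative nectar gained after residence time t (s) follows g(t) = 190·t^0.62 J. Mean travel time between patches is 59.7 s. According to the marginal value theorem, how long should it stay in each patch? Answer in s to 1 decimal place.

97.4 s

Maximise g(t)/(T+t): set derivative to zero → g'(t)(T+t) = g(t).
g'(t) = 0.62·190·t^-0.38. Setting 0.62·190·t^-0.38 = 190·t^0.62/(59.7+t) gives 0.62(59.7+t) = t, so 0.38·t = 0.62×59.7.
t* = 0.62×59.7/0.38 = 97.41 s.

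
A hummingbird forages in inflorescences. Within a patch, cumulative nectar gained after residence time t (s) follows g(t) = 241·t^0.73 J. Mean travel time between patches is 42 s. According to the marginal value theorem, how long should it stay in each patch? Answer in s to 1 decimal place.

By the marginal value theorem, leave when the instantaneous gain rate g'(t) equals the habitat-wide average g(t)/(T + t).
g'(t) = 0.73·241·t^-0.27. Setting 0.73·241·t^-0.27 = 241·t^0.73/(42+t) gives 0.73(42+t) = t, so 0.27·t = 0.73×42.
t* = 0.73×42/0.27 = 113.6 s.

113.6 s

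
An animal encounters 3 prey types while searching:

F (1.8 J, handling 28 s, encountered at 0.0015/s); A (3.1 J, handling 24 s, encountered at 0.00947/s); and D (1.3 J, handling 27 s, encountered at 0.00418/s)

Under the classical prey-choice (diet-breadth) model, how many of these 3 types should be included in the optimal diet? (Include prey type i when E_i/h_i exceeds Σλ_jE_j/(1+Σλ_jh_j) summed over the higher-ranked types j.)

3

Profitabilities (E/h, J/s): A 0.129, F 0.0643, D 0.0481. Add prey in this order while the next type's profitability exceeds the intake rate on those already taken.
Rate on top 1: 0.02392. F: 0.0643 > 0.02392 → include.
Rate on top 2: 0.02526. D: 0.0481 > 0.02526 → include.
Optimal diet: A, F, D — 3 of 3 types.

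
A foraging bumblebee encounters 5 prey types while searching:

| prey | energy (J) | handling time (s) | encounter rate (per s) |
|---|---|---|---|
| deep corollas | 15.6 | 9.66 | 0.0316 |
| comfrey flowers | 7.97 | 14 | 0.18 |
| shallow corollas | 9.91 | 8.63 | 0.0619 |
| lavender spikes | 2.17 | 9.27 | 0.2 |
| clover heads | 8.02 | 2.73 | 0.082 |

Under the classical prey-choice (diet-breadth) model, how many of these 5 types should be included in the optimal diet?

3

Rank by E/h (J/s): clover heads 2.94, deep corollas 1.61, shallow corollas 1.15, comfrey flowers 0.569, lavender spikes 0.234. Include each in turn until the next type's E/h falls below the running intake rate.
Rate on top 1: 0.5373. deep corollas: 1.61 > 0.5373 → include.
Rate on top 2: 0.7525. shallow corollas: 1.15 > 0.7525 → include.
Rate on top 3: 0.8549. comfrey flowers: 0.569 < 0.8549 → exclude; stop.
Optimal diet: clover heads, deep corollas, shallow corollas — 3 of 5 types.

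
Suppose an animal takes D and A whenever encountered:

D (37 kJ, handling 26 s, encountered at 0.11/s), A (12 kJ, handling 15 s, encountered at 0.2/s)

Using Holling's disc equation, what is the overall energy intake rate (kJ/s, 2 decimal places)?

R = Σλ_iE_i / (1 + Σλ_ih_i)
Numerator: 0.11×37 + 0.2×12 = 6.47
Denominator: 1 + 0.11×26 + 0.2×15 = 6.86
R = 6.47/6.86 = 0.9431 kJ/s

0.94 kJ/s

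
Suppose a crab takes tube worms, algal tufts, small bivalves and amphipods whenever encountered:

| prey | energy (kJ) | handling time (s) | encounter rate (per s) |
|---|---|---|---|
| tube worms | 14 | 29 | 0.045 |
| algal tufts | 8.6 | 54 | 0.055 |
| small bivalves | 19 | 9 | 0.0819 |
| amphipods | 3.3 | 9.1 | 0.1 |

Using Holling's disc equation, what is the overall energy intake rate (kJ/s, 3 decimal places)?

0.432 kJ/s

Energy encountered per unit search time: 0.045×14 + 0.055×8.6 + 0.0819×19 + 0.1×3.3 = 2.989 kJ/s.
Handling time per unit search time: 0.045×29 + 0.055×54 + 0.0819×9 + 0.1×9.1 = 5.922.
Rate = 2.989/(1 + 5.922) = 0.4318 kJ/s.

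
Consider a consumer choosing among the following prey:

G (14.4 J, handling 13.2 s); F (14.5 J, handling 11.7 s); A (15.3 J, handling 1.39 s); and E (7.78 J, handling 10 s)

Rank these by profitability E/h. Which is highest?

Profitability E/h (J/s): G = 14.4/13.2 = 1.09, F = 14.5/11.7 = 1.24, A = 15.3/1.39 = 11, E = 7.78/10 = 0.778.
Ranked: A > F > G > E.

A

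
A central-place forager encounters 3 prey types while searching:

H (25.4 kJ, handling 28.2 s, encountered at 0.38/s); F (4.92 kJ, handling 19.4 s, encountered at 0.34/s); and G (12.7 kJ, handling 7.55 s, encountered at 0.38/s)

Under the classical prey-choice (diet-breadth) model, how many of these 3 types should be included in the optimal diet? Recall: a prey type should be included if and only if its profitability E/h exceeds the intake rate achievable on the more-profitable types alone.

1

Profitabilities (E/h, kJ/s): G 1.68, H 0.901, F 0.254. Add prey in this order while the next type's profitability exceeds the intake rate on those already taken.
Rate on top 1: 1.247. H: 0.901 < 1.247 → exclude; stop.
Optimal diet: G — 1 of 3 types.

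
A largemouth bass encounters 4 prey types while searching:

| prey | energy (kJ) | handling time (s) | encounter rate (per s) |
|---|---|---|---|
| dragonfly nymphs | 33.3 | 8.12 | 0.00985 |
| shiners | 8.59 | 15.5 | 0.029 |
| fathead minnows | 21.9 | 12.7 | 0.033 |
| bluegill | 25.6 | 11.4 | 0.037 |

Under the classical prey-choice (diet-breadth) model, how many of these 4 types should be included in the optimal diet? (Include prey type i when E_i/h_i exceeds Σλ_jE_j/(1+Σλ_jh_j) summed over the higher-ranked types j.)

Profitabilities (E/h, kJ/s): dragonfly nymphs 4.1, bluegill 2.25, fathead minnows 1.72, shiners 0.554. Add prey in this order while the next type's profitability exceeds the intake rate on those already taken.
Rate on top 1: 0.3037. bluegill: 2.25 > 0.3037 → include.
Rate on top 2: 0.8491. fathead minnows: 1.72 > 0.8491 → include.
Rate on top 3: 1.04. shiners: 0.554 < 1.04 → exclude; stop.
Optimal diet: dragonfly nymphs, bluegill, fathead minnows — 3 of 4 types.

3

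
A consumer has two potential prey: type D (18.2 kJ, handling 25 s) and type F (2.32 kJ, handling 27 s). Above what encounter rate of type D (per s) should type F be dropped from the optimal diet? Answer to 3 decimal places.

At the threshold, the rate on type D alone equals the profitability of type F: λ·18.2/(1 + λ·25) = 2.32/27 = 0.08593.
Rearranging, λ(18.2 − 0.08593×25) = 0.08593, so λ = 0.08593/16.05 = 0.005353 per s.

0.005 per s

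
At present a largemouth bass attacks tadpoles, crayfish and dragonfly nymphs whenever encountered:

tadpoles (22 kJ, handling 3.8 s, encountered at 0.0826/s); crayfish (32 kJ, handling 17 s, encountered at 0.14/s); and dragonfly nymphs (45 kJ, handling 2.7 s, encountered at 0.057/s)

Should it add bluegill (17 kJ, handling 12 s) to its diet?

No

On tadpoles, crayfish and dragonfly nymphs alone, R = ΣλE/(1+Σλh) = 8.862/3.848 = 2.303 kJ/s.
bluegill: E/h = 17/12 = 1.417 kJ/s.
1.417 < 2.303, so adding bluegill would lower the average — exclude it.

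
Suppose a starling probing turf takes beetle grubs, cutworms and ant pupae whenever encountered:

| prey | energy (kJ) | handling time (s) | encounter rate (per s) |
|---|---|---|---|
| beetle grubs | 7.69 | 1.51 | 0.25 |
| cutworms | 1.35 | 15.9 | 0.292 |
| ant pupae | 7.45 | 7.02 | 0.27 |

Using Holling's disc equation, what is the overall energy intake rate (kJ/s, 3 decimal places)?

0.547 kJ/s

Energy encountered per unit search time: 0.25×7.69 + 0.292×1.35 + 0.27×7.45 = 4.328 kJ/s.
Handling time per unit search time: 0.25×1.51 + 0.292×15.9 + 0.27×7.02 = 6.916.
Rate = 4.328/(1 + 6.916) = 0.5468 kJ/s.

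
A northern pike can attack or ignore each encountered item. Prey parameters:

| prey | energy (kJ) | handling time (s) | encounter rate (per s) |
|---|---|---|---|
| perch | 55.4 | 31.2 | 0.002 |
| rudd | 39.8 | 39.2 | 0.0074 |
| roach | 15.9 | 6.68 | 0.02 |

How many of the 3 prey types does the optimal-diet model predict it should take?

3

Rank by E/h (kJ/s): roach 2.38, perch 1.78, rudd 1.02. Include each in turn until the next type's E/h falls below the running intake rate.
Rate on top 1: 0.2805. perch: 1.78 > 0.2805 → include.
Rate on top 2: 0.3585. rudd: 1.02 > 0.3585 → include.
Optimal diet: roach, perch, rudd — 3 of 3 types.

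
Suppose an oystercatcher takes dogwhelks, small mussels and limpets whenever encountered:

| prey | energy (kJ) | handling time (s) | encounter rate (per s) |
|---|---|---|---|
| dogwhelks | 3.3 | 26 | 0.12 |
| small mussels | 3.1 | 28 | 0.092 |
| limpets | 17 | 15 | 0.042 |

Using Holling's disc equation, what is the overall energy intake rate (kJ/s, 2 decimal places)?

0.19 kJ/s

R = Σλ_iE_i / (1 + Σλ_ih_i)
Numerator: 0.12×3.3 + 0.092×3.1 + 0.042×17 = 1.395
Denominator: 1 + 0.12×26 + 0.092×28 + 0.042×15 = 7.326
R = 1.395/7.326 = 0.1904 kJ/s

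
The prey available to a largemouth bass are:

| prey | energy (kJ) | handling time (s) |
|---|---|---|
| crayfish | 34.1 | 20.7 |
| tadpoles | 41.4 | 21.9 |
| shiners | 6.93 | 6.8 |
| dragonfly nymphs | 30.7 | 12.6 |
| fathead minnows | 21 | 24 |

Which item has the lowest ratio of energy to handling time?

Profitability E/h (kJ/s): crayfish = 34.1/20.7 = 1.65, tadpoles = 41.4/21.9 = 1.89, shiners = 6.93/6.8 = 1.02, dragonfly nymphs = 30.7/12.6 = 2.44, fathead minnows = 21/24 = 0.875.
Ranked: dragonfly nymphs > tadpoles > crayfish > shiners > fathead minnows.

fathead minnows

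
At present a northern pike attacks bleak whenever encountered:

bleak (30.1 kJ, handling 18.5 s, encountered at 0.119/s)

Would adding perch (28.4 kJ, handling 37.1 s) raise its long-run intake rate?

No

On bleak alone, R = ΣλE/(1+Σλh) = 3.582/3.201 = 1.119 kJ/s.
Profitability of perch: 28.4/37.1 = 0.7655 kJ/s.
0.7655 < 1.119, so adding perch would lower the average — exclude it.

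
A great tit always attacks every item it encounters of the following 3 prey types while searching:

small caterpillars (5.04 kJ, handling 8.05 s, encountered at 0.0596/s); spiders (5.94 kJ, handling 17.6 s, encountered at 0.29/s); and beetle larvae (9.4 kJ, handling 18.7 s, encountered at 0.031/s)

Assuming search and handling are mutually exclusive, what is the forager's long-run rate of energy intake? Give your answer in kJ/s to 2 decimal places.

0.32 kJ/s

Energy encountered per unit search time: 0.0596×5.04 + 0.29×5.94 + 0.031×9.4 = 2.314 kJ/s.
Handling time per unit search time: 0.0596×8.05 + 0.29×17.6 + 0.031×18.7 = 6.163.
Rate = 2.314/(1 + 6.163) = 0.3231 kJ/s.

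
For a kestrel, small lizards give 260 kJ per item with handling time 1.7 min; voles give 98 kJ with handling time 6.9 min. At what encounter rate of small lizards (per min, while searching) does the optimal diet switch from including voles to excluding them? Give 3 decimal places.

Drop voles once their profitability E₂/h₂ falls below the rate achievable on small lizards alone: E₂/h₂ = λE₁/(1 + λh₁).
Solve for λ: λE₁h₂ = E₂(1 + λh₁) → λ(E₁h₂ − E₂h₁) = E₂ → λ = E₂/(E₁h₂ − E₂h₁).
λ = 98/(260×6.9 − 98×1.7) = 98/1627 = 0.06022 per min.

0.060 per min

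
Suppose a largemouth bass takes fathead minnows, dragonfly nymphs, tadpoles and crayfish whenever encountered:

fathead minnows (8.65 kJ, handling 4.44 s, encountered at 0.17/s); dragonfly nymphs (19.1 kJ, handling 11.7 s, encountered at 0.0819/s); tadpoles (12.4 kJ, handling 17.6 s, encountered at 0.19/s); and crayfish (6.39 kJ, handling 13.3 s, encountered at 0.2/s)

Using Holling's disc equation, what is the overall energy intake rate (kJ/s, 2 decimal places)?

Energy encountered per unit search time: 0.17×8.65 + 0.0819×19.1 + 0.19×12.4 + 0.2×6.39 = 6.669 kJ/s.
Handling time per unit search time: 0.17×4.44 + 0.0819×11.7 + 0.19×17.6 + 0.2×13.3 = 7.717.
Rate = 6.669/(1 + 7.717) = 0.765 kJ/s.

0.77 kJ/s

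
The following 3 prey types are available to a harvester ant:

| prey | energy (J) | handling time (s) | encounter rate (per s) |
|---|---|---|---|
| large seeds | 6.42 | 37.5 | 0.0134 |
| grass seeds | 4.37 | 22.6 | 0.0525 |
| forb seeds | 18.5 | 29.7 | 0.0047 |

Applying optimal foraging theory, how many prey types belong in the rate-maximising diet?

Rank by E/h (J/s): forb seeds 0.623, grass seeds 0.193, large seeds 0.171. Include each in turn until the next type's E/h falls below the running intake rate.
Rate on top 1: 0.0763. grass seeds: 0.193 > 0.0763 → include.
Rate on top 2: 0.136. large seeds: 0.171 > 0.136 → include.
Optimal diet: forb seeds, grass seeds, large seeds — 3 of 3 types.

3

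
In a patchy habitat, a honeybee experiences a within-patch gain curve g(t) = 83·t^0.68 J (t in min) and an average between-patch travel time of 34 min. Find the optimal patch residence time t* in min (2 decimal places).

72.25 min

By the marginal value theorem, leave when the instantaneous gain rate g'(t) equals the habitat-wide average g(t)/(T + t).
g'(t) = 0.68·83·t^-0.32. Setting 0.68·83·t^-0.32 = 83·t^0.68/(34+t) gives 0.68(34+t) = t, so 0.32·t = 0.68×34.
t* = 0.68×34/0.32 = 72.25 min.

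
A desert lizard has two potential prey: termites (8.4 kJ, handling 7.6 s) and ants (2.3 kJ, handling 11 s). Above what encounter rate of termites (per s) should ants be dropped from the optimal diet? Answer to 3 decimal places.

0.031 per s

The zero-one rule: include ants iff E₂/h₂ > λE₁/(1+λh₁). Equality gives the switch point.
λE₁h₂ = E₂ + λE₂h₁ ⇒ λ = E₂/(E₁h₂ − E₂h₁) = 2.3/(92.4 − 17.48) = 0.0307 per s.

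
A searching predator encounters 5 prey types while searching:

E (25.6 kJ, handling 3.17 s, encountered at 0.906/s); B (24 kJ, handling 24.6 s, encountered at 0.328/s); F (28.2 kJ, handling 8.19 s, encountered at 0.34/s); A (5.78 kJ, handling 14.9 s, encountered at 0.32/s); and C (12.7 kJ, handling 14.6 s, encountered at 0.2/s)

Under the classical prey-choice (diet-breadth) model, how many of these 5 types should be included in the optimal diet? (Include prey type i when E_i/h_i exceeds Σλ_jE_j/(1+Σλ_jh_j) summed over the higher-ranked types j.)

E/h in descending order: E 8.08, F 3.44, B 0.976, C 0.87, A 0.388 kJ/s. The optimal diet is the largest prefix of this list for which every included type satisfies E_i/h_i > R on the types above it.
Rate on top 1: 5.99. F: 3.44 < 5.99 → exclude; stop.
Optimal diet: E — 1 of 5 types.

1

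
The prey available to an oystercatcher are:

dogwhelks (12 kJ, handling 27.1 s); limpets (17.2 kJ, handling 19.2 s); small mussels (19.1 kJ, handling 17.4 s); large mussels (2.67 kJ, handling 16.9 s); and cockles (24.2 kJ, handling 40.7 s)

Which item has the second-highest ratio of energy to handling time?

limpets

In descending order of E/h:
small mussels: 19.1/17.4 = 1.1 kJ/s
limpets: 17.2/19.2 = 0.896 kJ/s
cockles: 24.2/40.7 = 0.595 kJ/s
dogwhelks: 12/27.1 = 0.443 kJ/s
large mussels: 2.67/16.9 = 0.158 kJ/s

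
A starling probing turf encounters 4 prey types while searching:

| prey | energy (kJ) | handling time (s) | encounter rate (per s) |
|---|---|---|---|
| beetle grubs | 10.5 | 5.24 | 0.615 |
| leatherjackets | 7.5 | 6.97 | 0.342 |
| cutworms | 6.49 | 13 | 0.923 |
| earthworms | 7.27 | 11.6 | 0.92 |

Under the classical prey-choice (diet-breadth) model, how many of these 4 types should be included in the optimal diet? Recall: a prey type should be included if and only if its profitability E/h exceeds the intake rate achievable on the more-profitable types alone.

1

E/h in descending order: beetle grubs 2, leatherjackets 1.08, earthworms 0.627, cutworms 0.499 kJ/s. The optimal diet is the largest prefix of this list for which every included type satisfies E_i/h_i > R on the types above it.
Rate on top 1: 1.529. leatherjackets: 1.08 < 1.529 → exclude; stop.
Optimal diet: beetle grubs — 1 of 4 types.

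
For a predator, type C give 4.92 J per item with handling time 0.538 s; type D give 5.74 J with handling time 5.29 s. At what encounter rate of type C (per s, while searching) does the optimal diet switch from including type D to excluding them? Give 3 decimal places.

0.250 per s

The zero-one rule: include type D iff E₂/h₂ > λE₁/(1+λh₁). Equality gives the switch point.
λE₁h₂ = E₂ + λE₂h₁ ⇒ λ = E₂/(E₁h₂ − E₂h₁) = 5.74/(26.03 − 3.088) = 0.2502 per s.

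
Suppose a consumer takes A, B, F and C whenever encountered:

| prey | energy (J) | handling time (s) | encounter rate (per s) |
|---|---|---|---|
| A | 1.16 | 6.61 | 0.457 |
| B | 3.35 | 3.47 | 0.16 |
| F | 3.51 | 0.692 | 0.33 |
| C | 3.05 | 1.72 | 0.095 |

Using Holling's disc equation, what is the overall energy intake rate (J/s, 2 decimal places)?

R = Σλ_iE_i / (1 + Σλ_ih_i)
Numerator: 0.457×1.16 + 0.16×3.35 + 0.33×3.51 + 0.095×3.05 = 2.514
Denominator: 1 + 0.457×6.61 + 0.16×3.47 + 0.33×0.692 + 0.095×1.72 = 4.968
R = 2.514/4.968 = 0.5061 J/s

0.51 J/s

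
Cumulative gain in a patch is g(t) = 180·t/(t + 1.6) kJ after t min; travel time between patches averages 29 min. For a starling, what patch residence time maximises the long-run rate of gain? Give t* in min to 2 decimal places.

By the marginal value theorem, leave when the instantaneous gain rate g'(t) equals the habitat-wide average g(t)/(T + t).
g'(t) = 180·1.6/(t + 1.6)². Setting 180·1.6/(t+1.6)² = 180t/[(t+1.6)(29+t)] gives 1.6(29+t) = t(t+1.6), so t² = 1.6×29 = 46.4.
t* = √46.4 = 6.812 min.

6.81 min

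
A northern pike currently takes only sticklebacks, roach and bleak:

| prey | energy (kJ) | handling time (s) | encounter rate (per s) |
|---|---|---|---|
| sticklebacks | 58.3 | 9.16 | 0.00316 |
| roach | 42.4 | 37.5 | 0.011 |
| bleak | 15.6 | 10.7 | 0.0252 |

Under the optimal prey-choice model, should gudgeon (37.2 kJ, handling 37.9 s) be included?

Intake rate on the current diet: R = (0.00316×58.3 + 0.011×42.4 + 0.0252×15.6) / (1 + 0.00316×9.16 + 0.011×37.5 + 0.0252×10.7) = 1.044/1.711 = 0.61 kJ/s.
gudgeon: E/h = 37.2/37.9 = 0.9815 kJ/s.
0.9815 > 0.61, so adding gudgeon raises the average — include it.

Yes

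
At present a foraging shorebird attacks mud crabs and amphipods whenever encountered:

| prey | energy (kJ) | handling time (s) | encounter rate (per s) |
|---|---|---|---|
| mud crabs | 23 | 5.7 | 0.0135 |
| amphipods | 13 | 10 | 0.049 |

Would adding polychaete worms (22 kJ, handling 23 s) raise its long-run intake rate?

Yes

Intake rate on the current diet: R = (0.0135×23 + 0.049×13) / (1 + 0.0135×5.7 + 0.049×10) = 0.9475/1.567 = 0.6047 kJ/s.
polychaete worms: E/h = 22/23 = 0.9565 kJ/s.
Since 0.9565 > R, including polychaete worms increases the long-run rate.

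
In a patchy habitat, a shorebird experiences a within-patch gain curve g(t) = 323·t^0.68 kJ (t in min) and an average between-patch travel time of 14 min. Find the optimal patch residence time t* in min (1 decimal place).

By the marginal value theorem, leave when the instantaneous gain rate g'(t) equals the habitat-wide average g(t)/(T + t).
g'(t) = 0.68·323·t^-0.32. Setting 0.68·323·t^-0.32 = 323·t^0.68/(14+t) gives 0.68(14+t) = t, so 0.32·t = 0.68×14.
t* = 0.68×14/0.32 = 29.75 min.

29.8 min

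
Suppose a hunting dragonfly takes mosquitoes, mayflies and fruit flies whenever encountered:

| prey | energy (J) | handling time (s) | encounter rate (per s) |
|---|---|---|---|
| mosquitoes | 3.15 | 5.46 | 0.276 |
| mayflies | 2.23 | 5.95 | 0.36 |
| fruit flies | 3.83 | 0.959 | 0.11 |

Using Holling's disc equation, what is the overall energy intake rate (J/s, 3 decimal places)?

0.440 J/s

R = Σλ_iE_i / (1 + Σλ_ih_i)
Numerator: 0.276×3.15 + 0.36×2.23 + 0.11×3.83 = 2.094
Denominator: 1 + 0.276×5.46 + 0.36×5.95 + 0.11×0.959 = 4.754
R = 2.094/4.754 = 0.4403 J/s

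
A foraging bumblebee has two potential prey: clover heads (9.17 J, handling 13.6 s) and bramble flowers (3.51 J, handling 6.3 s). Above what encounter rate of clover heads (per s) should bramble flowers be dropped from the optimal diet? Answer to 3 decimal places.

The zero-one rule: include bramble flowers iff E₂/h₂ > λE₁/(1+λh₁). Equality gives the switch point.
λE₁h₂ = E₂ + λE₂h₁ ⇒ λ = E₂/(E₁h₂ − E₂h₁) = 3.51/(57.77 − 47.74) = 0.3498 per s.

0.350 per s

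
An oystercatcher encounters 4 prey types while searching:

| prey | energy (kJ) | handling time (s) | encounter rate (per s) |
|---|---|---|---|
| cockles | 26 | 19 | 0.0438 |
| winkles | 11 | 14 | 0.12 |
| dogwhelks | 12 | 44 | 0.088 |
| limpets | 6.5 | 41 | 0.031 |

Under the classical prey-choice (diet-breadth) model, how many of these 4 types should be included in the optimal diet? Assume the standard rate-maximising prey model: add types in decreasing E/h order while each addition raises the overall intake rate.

2

Profitabilities (E/h, kJ/s): cockles 1.37, winkles 0.786, dogwhelks 0.273, limpets 0.159. Add prey in this order while the next type's profitability exceeds the intake rate on those already taken.
Rate on top 1: 0.6215. winkles: 0.786 > 0.6215 → include.
Rate on top 2: 0.7001. dogwhelks: 0.273 < 0.7001 → exclude; stop.
Optimal diet: cockles, winkles — 2 of 4 types.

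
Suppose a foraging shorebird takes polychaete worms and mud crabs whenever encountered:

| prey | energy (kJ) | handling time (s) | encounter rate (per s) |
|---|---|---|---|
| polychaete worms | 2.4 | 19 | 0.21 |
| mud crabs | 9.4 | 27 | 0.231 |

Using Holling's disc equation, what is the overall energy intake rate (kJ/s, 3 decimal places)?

R = (0.21×2.4 + 0.231×9.4) / (1 + 0.21×19 + 0.231×27) = 2.675/11.23 = 0.2383 kJ/s.

0.238 kJ/s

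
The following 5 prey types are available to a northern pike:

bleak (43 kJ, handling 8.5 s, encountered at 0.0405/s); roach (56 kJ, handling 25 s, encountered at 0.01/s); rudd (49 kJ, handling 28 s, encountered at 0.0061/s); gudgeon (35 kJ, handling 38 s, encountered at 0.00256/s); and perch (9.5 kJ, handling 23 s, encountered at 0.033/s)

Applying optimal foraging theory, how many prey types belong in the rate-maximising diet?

Profitabilities (E/h, kJ/s): bleak 5.06, roach 2.24, rudd 1.75, gudgeon 0.921, perch 0.413. Add prey in this order while the next type's profitability exceeds the intake rate on those already taken.
Rate on top 1: 1.296. roach: 2.24 > 1.296 → include.
Rate on top 2: 1.444. rudd: 1.75 > 1.444 → include.
Rate on top 3: 1.473. gudgeon: 0.921 < 1.473 → exclude; stop.
Optimal diet: bleak, roach, rudd — 3 of 5 types.

3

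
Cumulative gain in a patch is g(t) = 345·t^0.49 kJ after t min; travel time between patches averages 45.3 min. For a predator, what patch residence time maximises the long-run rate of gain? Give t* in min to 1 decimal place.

43.5 min

Maximise g(t)/(T+t): set derivative to zero → g'(t)(T+t) = g(t).
g'(t) = 0.49·345·t^-0.51. Setting 0.49·345·t^-0.51 = 345·t^0.49/(45.3+t) gives 0.49(45.3+t) = t, so 0.51·t = 0.49×45.3.
t* = 0.49×45.3/0.51 = 43.52 min.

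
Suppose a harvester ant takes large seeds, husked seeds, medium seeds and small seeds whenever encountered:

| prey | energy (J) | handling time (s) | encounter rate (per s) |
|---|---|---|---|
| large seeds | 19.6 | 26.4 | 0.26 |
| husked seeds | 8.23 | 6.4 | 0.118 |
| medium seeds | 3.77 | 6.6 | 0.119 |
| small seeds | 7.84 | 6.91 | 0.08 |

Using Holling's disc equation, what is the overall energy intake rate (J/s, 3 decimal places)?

0.717 J/s

R = (0.26×19.6 + 0.118×8.23 + 0.119×3.77 + 0.08×7.84) / (1 + 0.26×26.4 + 0.118×6.4 + 0.119×6.6 + 0.08×6.91) = 7.143/9.957 = 0.7174 J/s.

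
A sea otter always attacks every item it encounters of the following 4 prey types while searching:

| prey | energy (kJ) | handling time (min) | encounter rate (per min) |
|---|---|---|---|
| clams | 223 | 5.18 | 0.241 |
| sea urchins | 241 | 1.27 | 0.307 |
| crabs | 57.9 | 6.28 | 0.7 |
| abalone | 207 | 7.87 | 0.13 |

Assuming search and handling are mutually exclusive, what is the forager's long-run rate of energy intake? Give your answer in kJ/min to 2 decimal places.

24.22 kJ/min

R = Σλ_iE_i / (1 + Σλ_ih_i)
Numerator: 0.241×223 + 0.307×241 + 0.7×57.9 + 0.13×207 = 195.2
Denominator: 1 + 0.241×5.18 + 0.307×1.27 + 0.7×6.28 + 0.13×7.87 = 8.057
R = 195.2/8.057 = 24.22 kJ/min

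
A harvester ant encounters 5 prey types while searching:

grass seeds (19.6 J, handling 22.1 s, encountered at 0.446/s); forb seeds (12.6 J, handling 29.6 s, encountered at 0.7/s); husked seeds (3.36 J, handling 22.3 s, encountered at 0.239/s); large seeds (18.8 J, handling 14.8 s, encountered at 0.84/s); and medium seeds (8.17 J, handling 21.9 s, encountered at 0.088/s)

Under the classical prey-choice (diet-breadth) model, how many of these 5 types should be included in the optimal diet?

Profitabilities (E/h, J/s): large seeds 1.27, grass seeds 0.887, forb seeds 0.426, medium seeds 0.373, husked seeds 0.151. Add prey in this order while the next type's profitability exceeds the intake rate on those already taken.
Rate on top 1: 1.176. grass seeds: 0.887 < 1.176 → exclude; stop.
Optimal diet: large seeds — 1 of 5 types.

1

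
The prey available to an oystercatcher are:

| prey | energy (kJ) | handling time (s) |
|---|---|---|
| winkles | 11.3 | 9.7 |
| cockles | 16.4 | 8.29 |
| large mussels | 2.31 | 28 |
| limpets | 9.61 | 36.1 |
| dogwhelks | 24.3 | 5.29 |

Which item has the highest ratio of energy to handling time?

dogwhelks

Profitability E/h (kJ/s): winkles = 11.3/9.7 = 1.16, cockles = 16.4/8.29 = 1.98, large mussels = 2.31/28 = 0.0825, limpets = 9.61/36.1 = 0.266, dogwhelks = 24.3/5.29 = 4.59.
Ranked: dogwhelks > cockles > winkles > limpets > large mussels.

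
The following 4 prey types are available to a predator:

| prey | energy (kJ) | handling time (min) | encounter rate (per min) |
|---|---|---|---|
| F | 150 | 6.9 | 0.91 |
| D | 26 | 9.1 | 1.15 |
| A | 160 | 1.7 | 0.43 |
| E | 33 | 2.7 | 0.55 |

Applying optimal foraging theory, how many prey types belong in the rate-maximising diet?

1

Rank by E/h (kJ/min): A 94.1, F 21.7, E 12.2, D 2.86. Include each in turn until the next type's E/h falls below the running intake rate.
Rate on top 1: 39.75. F: 21.7 < 39.75 → exclude; stop.
Optimal diet: A — 1 of 4 types.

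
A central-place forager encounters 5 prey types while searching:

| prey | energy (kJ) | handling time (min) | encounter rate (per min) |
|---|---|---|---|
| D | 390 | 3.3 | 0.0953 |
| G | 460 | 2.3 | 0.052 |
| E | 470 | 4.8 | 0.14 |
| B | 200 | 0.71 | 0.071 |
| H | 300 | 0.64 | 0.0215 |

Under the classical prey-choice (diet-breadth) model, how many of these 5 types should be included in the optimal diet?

5

E/h in descending order: H 469, B 282, G 200, D 118, E 97.9 kJ/min. The optimal diet is the largest prefix of this list for which every included type satisfies E_i/h_i > R on the types above it.
Rate on top 1: 6.362. B: 282 > 6.362 → include.
Rate on top 2: 19.4. G: 200 > 19.4 → include.
Rate on top 3: 37.65. D: 118 > 37.65 → include.
Rate on top 4: 54.55. E: 97.9 > 54.55 → include.
Optimal diet: H, B, G, D, E — 5 of 5 types.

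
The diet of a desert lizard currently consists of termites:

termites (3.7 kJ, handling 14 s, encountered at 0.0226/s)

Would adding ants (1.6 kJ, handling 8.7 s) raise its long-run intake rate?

Yes

Current rate: (0.0226×3.7)/(1 + 0.0226×14) = 0.06352 kJ/s.
ants: E/h = 1.6/8.7 = 0.1839 kJ/s.
0.1839 > 0.06352, so adding ants raises the average — include it.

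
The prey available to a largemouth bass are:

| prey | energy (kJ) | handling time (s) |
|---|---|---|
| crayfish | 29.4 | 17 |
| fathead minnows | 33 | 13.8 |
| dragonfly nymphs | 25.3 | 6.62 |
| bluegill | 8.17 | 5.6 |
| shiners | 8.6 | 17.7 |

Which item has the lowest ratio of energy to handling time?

Profitability E/h (kJ/s): crayfish = 29.4/17 = 1.73, fathead minnows = 33/13.8 = 2.39, dragonfly nymphs = 25.3/6.62 = 3.82, bluegill = 8.17/5.6 = 1.46, shiners = 8.6/17.7 = 0.486.
Ranked: dragonfly nymphs > fathead minnows > crayfish > bluegill > shiners.

shiners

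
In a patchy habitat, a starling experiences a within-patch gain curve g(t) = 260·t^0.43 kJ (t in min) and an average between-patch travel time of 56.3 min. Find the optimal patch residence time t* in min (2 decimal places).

Maximise g(t)/(T+t): set derivative to zero → g'(t)(T+t) = g(t).
g'(t) = 0.43·260·t^-0.57. Setting 0.43·260·t^-0.57 = 260·t^0.43/(56.3+t) gives 0.43(56.3+t) = t, so 0.57·t = 0.43×56.3.
t* = 0.43×56.3/0.57 = 42.47 min.

42.47 min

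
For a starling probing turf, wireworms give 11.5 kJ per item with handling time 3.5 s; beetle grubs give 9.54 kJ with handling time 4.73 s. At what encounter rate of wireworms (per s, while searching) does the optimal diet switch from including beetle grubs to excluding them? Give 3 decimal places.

0.454 per s

Drop beetle grubs once their profitability E₂/h₂ falls below the rate achievable on wireworms alone: E₂/h₂ = λE₁/(1 + λh₁).
Solve for λ: λE₁h₂ = E₂(1 + λh₁) → λ(E₁h₂ − E₂h₁) = E₂ → λ = E₂/(E₁h₂ − E₂h₁).
λ = 9.54/(11.5×4.73 − 9.54×3.5) = 9.54/21.01 = 0.4542 per s.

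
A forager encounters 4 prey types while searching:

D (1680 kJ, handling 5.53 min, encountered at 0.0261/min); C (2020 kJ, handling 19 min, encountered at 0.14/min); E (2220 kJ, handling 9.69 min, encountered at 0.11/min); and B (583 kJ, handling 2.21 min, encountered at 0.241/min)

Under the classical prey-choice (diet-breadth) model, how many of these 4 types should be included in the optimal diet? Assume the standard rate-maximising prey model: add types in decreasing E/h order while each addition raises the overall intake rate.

3

Rank by E/h (kJ/min): D 304, B 264, E 229, C 106. Include each in turn until the next type's E/h falls below the running intake rate.
Rate on top 1: 38.32. B: 264 > 38.32 → include.
Rate on top 2: 109.9. E: 229 > 109.9 → include.
Rate on top 3: 156.2. C: 106 < 156.2 → exclude; stop.
Optimal diet: D, B, E — 3 of 4 types.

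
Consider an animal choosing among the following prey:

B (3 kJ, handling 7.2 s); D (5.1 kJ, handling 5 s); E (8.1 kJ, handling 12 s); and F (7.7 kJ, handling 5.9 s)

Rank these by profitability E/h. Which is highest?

Profitability E/h (kJ/s): B = 3/7.2 = 0.417, D = 5.1/5 = 1.02, E = 8.1/12 = 0.675, F = 7.7/5.9 = 1.31.
Ranked: F > D > E > B.

F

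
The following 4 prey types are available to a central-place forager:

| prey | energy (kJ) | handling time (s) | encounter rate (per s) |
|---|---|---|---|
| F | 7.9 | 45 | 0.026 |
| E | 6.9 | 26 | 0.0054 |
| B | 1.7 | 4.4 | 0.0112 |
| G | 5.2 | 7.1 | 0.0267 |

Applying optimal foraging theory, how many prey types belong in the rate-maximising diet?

E/h in descending order: G 0.732, B 0.386, E 0.265, F 0.176 kJ/s. The optimal diet is the largest prefix of this list for which every included type satisfies E_i/h_i > R on the types above it.
Rate on top 1: 0.1167. B: 0.386 > 0.1167 → include.
Rate on top 2: 0.1274. E: 0.265 > 0.1274 → include.
Rate on top 3: 0.1415. F: 0.176 > 0.1415 → include.
Optimal diet: G, B, E, F — 4 of 4 types.

4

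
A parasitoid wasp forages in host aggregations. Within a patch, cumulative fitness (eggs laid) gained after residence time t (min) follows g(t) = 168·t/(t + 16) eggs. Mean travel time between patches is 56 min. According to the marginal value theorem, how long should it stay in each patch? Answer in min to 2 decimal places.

Optimal t* satisfies g'(t*) = g(t*)/(T + t*).
g'(t) = 168·16/(t + 16)². Setting 168·16/(t+16)² = 168t/[(t+16)(56+t)] gives 16(56+t) = t(t+16), so t² = 16×56 = 896.
t* = √896 = 29.93 min.

29.93 min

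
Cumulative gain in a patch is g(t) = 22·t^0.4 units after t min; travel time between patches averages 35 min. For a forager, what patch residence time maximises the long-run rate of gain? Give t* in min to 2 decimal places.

23.33 min

Maximise g(t)/(T+t): set derivative to zero → g'(t)(T+t) = g(t).
g'(t) = 0.4·22·t^-0.6. Setting 0.4·22·t^-0.6 = 22·t^0.4/(35+t) gives 0.4(35+t) = t, so 0.60·t = 0.4×35.
t* = 0.4×35/0.60 = 23.33 min.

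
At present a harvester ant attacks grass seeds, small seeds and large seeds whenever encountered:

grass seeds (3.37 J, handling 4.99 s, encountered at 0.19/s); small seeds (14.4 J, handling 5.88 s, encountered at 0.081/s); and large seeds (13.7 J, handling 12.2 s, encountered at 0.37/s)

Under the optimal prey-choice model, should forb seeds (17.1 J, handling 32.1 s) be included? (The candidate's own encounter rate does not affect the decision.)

No

On grass seeds, small seeds and large seeds alone, R = ΣλE/(1+Σλh) = 6.876/6.938 = 0.991 J/s.
forb seeds: E/h = 17.1/32.1 = 0.5327 J/s.
0.5327 < 0.991, so adding forb seeds would lower the average — exclude it.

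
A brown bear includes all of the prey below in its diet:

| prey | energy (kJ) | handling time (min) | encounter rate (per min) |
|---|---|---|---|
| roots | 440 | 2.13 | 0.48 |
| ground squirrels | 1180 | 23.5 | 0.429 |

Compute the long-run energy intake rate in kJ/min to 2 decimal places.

Energy encountered per unit search time: 0.48×440 + 0.429×1180 = 717.4 kJ/min.
Handling time per unit search time: 0.48×2.13 + 0.429×23.5 = 11.1.
Rate = 717.4/(1 + 11.1) = 59.27 kJ/min.

59.27 kJ/min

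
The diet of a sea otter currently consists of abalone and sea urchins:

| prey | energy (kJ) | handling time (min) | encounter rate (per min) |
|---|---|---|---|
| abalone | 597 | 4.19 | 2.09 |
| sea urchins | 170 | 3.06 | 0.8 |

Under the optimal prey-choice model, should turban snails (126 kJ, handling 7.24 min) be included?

Intake rate on the current diet: R = (2.09×597 + 0.8×170) / (1 + 2.09×4.19 + 0.8×3.06) = 1384/12.21 = 113.4 kJ/min.
turban snails: E/h = 126/7.24 = 17.4 kJ/min.
17.4 < 113.4, so adding turban snails would lower the average — exclude it.

No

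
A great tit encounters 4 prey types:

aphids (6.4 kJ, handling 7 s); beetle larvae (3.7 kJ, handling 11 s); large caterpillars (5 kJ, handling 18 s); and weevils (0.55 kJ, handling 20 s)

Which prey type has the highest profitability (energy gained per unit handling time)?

Profitability E/h (kJ/s): aphids = 6.4/7 = 0.914, beetle larvae = 3.7/11 = 0.336, large caterpillars = 5/18 = 0.278, weevils = 0.55/20 = 0.0275.
Ranked: aphids > beetle larvae > large caterpillars > weevils.

aphids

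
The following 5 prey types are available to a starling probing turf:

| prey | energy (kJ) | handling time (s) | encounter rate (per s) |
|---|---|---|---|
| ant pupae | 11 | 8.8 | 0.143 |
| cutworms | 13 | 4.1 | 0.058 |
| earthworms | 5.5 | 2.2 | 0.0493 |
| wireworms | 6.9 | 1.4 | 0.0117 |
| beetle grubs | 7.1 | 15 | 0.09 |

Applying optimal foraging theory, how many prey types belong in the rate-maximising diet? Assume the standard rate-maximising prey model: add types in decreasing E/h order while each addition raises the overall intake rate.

Profitabilities (E/h, kJ/s): wireworms 4.93, cutworms 3.17, earthworms 2.5, ant pupae 1.25, beetle grubs 0.473. Add prey in this order while the next type's profitability exceeds the intake rate on those already taken.
Rate on top 1: 0.07943. cutworms: 3.17 > 0.07943 → include.
Rate on top 2: 0.6656. earthworms: 2.5 > 0.6656 → include.
Rate on top 3: 0.8116. ant pupae: 1.25 > 0.8116 → include.
Rate on top 4: 1.022. beetle grubs: 0.473 < 1.022 → exclude; stop.
Optimal diet: wireworms, cutworms, earthworms, ant pupae — 4 of 5 types.

4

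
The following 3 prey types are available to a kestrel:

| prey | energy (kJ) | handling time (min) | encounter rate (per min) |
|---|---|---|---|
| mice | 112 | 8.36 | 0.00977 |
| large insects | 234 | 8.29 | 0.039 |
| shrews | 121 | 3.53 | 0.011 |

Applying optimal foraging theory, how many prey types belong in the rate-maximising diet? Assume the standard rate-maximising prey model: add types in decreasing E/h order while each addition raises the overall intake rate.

3

Rank by E/h (kJ/min): shrews 34.3, large insects 28.2, mice 13.4. Include each in turn until the next type's E/h falls below the running intake rate.
Rate on top 1: 1.281. large insects: 28.2 > 1.281 → include.
Rate on top 2: 7.677. mice: 13.4 > 7.677 → include.
Optimal diet: shrews, large insects, mice — 3 of 3 types.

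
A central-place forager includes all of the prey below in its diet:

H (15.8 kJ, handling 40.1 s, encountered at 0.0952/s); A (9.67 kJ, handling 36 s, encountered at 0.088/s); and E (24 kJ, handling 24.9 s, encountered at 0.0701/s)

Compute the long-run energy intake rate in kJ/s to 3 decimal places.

R = Σλ_iE_i / (1 + Σλ_ih_i)
Numerator: 0.0952×15.8 + 0.088×9.67 + 0.0701×24 = 4.038
Denominator: 1 + 0.0952×40.1 + 0.088×36 + 0.0701×24.9 = 9.731
R = 4.038/9.731 = 0.4149 kJ/s

0.415 kJ/s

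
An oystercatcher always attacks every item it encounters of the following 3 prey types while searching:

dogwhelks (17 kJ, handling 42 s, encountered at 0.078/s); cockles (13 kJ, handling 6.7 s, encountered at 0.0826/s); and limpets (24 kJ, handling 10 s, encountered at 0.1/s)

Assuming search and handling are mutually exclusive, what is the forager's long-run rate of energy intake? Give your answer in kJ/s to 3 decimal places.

0.823 kJ/s

Energy encountered per unit search time: 0.078×17 + 0.0826×13 + 0.1×24 = 4.8 kJ/s.
Handling time per unit search time: 0.078×42 + 0.0826×6.7 + 0.1×10 = 4.829.
Rate = 4.8/(1 + 4.829) = 0.8234 kJ/s.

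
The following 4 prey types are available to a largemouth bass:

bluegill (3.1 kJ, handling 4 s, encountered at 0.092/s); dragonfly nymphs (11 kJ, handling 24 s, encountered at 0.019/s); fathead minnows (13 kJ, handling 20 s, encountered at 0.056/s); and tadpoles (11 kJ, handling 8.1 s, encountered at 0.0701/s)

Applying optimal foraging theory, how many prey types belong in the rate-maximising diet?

3

Rank by E/h (kJ/s): tadpoles 1.36, bluegill 0.775, fathead minnows 0.65, dragonfly nymphs 0.458. Include each in turn until the next type's E/h falls below the running intake rate.
Rate on top 1: 0.4918. bluegill: 0.775 > 0.4918 → include.
Rate on top 2: 0.5457. fathead minnows: 0.65 > 0.5457 → include.
Rate on top 3: 0.5839. dragonfly nymphs: 0.458 < 0.5839 → exclude; stop.
Optimal diet: tadpoles, bluegill, fathead minnows — 3 of 4 types.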